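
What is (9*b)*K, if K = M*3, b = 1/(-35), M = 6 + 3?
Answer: -243/35 ≈ -6.9429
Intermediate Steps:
M = 9
b = -1/35 ≈ -0.028571
K = 27 (K = 9*3 = 27)
(9*b)*K = (9*(-1/35))*27 = -9/35*27 = -243/35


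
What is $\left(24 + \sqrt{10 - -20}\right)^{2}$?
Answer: $\left(24 + \sqrt{30}\right)^{2} \approx 868.91$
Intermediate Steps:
$\left(24 + \sqrt{10 - -20}\right)^{2} = \left(24 + \sqrt{10 + 20}\right)^{2} = \left(24 + \sqrt{30}\right)^{2}$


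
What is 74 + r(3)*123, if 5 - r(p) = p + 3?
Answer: -49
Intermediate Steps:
r(p) = 2 - p (r(p) = 5 - (p + 3) = 5 - (3 + p) = 5 + (-3 - p) = 2 - p)
74 + r(3)*123 = 74 + (2 - 1*3)*123 = 74 + (2 - 3)*123 = 74 - 1*123 = 74 - 123 = -49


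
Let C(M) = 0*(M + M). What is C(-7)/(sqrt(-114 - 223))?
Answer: 0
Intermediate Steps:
C(M) = 0 (C(M) = 0*(2*M) = 0)
C(-7)/(sqrt(-114 - 223)) = 0/(sqrt(-114 - 223)) = 0/(sqrt(-337)) = 0/((I*sqrt(337))) = 0*(-I*sqrt(337)/337) = 0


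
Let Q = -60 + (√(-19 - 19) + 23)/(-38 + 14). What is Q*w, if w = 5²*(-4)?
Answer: 36575/6 + 25*I*√38/6 ≈ 6095.8 + 25.685*I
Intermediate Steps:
w = -100 (w = 25*(-4) = -100)
Q = -1463/24 - I*√38/24 (Q = -60 + (√(-38) + 23)/(-24) = -60 + (I*√38 + 23)*(-1/24) = -60 + (23 + I*√38)*(-1/24) = -60 + (-23/24 - I*√38/24) = -1463/24 - I*√38/24 ≈ -60.958 - 0.25685*I)
Q*w = (-1463/24 - I*√38/24)*(-100) = 36575/6 + 25*I*√38/6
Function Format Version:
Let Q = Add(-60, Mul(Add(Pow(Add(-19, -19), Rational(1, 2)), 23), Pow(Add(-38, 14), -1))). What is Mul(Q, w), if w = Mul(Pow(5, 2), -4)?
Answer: Add(Rational(36575, 6), Mul(Rational(25, 6), I, Pow(38, Rational(1, 2)))) ≈ Add(6095.8, Mul(25.685, I))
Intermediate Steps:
w = -100 (w = Mul(25, -4) = -100)
Q = Add(Rational(-1463, 24), Mul(Rational(-1, 24), I, Pow(38, Rational(1, 2)))) (Q = Add(-60, Mul(Add(Pow(-38, Rational(1, 2)), 23), Pow(-24, -1))) = Add(-60, Mul(Add(Mul(I, Pow(38, Rational(1, 2))), 23), Rational(-1, 24))) = Add(-60, Mul(Add(23, Mul(I, Pow(38, Rational(1, 2)))), Rational(-1, 24))) = Add(-60, Add(Rational(-23, 24), Mul(Rational(-1, 24), I, Pow(38, Rational(1, 2))))) = Add(Rational(-1463, 24), Mul(Rational(-1, 24), I, Pow(38, Rational(1, 2)))) ≈ Add(-60.958, Mul(-0.25685, I)))
Mul(Q, w) = Mul(Add(Rational(-1463, 24), Mul(Rational(-1, 24), I, Pow(38, Rational(1, 2)))), -100) = Add(Rational(36575, 6), Mul(Rational(25, 6), I, Pow(38, Rational(1, 2))))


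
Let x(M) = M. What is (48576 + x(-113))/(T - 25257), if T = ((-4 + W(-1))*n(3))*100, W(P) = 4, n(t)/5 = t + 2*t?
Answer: -48463/25257 ≈ -1.9188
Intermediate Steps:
n(t) = 15*t (n(t) = 5*(t + 2*t) = 5*(3*t) = 15*t)
T = 0 (T = ((-4 + 4)*(15*3))*100 = (0*45)*100 = 0*100 = 0)
(48576 + x(-113))/(T - 25257) = (48576 - 113)/(0 - 25257) = 48463/(-25257) = 48463*(-1/25257) = -48463/25257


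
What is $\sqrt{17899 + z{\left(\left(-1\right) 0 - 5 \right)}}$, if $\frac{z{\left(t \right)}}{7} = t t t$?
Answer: $8 \sqrt{266} \approx 130.48$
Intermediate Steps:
$z{\left(t \right)} = 7 t^{3}$ ($z{\left(t \right)} = 7 t t t = 7 t^{2} t = 7 t^{3}$)
$\sqrt{17899 + z{\left(\left(-1\right) 0 - 5 \right)}} = \sqrt{17899 + 7 \left(\left(-1\right) 0 - 5\right)^{3}} = \sqrt{17899 + 7 \left(0 - 5\right)^{3}} = \sqrt{17899 + 7 \left(-5\right)^{3}} = \sqrt{17899 + 7 \left(-125\right)} = \sqrt{17899 - 875} = \sqrt{17024} = 8 \sqrt{266}$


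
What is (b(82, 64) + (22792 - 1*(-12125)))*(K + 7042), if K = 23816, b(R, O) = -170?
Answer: 1072222926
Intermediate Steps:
(b(82, 64) + (22792 - 1*(-12125)))*(K + 7042) = (-170 + (22792 - 1*(-12125)))*(23816 + 7042) = (-170 + (22792 + 12125))*30858 = (-170 + 34917)*30858 = 34747*30858 = 1072222926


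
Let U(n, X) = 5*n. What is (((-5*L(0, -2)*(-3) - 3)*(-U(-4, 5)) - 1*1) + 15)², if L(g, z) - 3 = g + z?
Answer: 64516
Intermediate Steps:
L(g, z) = 3 + g + z (L(g, z) = 3 + (g + z) = 3 + g + z)
(((-5*L(0, -2)*(-3) - 3)*(-U(-4, 5)) - 1*1) + 15)² = (((-5*(3 + 0 - 2)*(-3) - 3)*(-5*(-4)) - 1*1) + 15)² = (((-5*1*(-3) - 3)*(-1*(-20)) - 1) + 15)² = (((-5*(-3) - 3)*20 - 1) + 15)² = (((15 - 3)*20 - 1) + 15)² = ((12*20 - 1) + 15)² = ((240 - 1) + 15)² = (239 + 15)² = 254² = 64516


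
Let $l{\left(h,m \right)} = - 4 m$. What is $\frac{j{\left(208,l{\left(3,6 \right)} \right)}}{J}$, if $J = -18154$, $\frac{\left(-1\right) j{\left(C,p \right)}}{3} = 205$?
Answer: $\frac{615}{18154} \approx 0.033877$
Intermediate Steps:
$j{\left(C,p \right)} = -615$ ($j{\left(C,p \right)} = \left(-3\right) 205 = -615$)
$\frac{j{\left(208,l{\left(3,6 \right)} \right)}}{J} = - \frac{615}{-18154} = \left(-615\right) \left(- \frac{1}{18154}\right) = \frac{615}{18154}$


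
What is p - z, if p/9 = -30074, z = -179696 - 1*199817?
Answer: 108847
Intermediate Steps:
z = -379513 (z = -179696 - 199817 = -379513)
p = -270666 (p = 9*(-30074) = -270666)
p - z = -270666 - 1*(-379513) = -270666 + 379513 = 108847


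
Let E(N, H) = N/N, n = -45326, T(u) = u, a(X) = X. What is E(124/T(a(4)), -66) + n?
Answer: -45325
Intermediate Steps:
E(N, H) = 1
E(124/T(a(4)), -66) + n = 1 - 45326 = -45325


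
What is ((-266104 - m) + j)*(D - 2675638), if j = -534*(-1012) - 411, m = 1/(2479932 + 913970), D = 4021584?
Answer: 625572820044391905/1696951 ≈ 3.6865e+11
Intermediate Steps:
m = 1/3393902 ≈ 2.9465e-7
j = 539997 (j = 540408 - 411 = 539997)
((-266104 - m) + j)*(D - 2675638) = ((-266104 - 1*1/3393902) + 539997)*(4021584 - 2675638) = ((-266104 - 1/3393902) + 539997)*1345946 = (-903130897809/3393902 + 539997)*1345946 = (929566000485/3393902)*1345946 = 625572820044391905/1696951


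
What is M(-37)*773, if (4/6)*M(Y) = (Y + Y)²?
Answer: 6349422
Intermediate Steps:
M(Y) = 6*Y² (M(Y) = 3*(Y + Y)²/2 = 3*(2*Y)²/2 = 3*(4*Y²)/2 = 6*Y²)
M(-37)*773 = (6*(-37)²)*773 = (6*1369)*773 = 8214*773 = 6349422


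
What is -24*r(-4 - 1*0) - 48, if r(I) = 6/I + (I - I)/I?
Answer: -12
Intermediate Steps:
r(I) = 6/I (r(I) = 6/I + 0/I = 6/I + 0 = 6/I)
-24*r(-4 - 1*0) - 48 = -144/(-4 - 1*0) - 48 = -144/(-4 + 0) - 48 = -144/(-4) - 48 = -144*(-1)/4 - 48 = -24*(-3/2) - 48 = 36 - 48 = -12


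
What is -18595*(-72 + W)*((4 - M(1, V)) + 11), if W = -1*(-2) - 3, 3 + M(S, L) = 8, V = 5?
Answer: 13574350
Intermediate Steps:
M(S, L) = 5 (M(S, L) = -3 + 8 = 5)
W = -1 (W = 2 - 3 = -1)
-18595*(-72 + W)*((4 - M(1, V)) + 11) = -18595*(-72 - 1)*((4 - 1*5) + 11) = -(-1357435)*((4 - 5) + 11) = -(-1357435)*(-1 + 11) = -(-1357435)*10 = -18595*(-730) = 13574350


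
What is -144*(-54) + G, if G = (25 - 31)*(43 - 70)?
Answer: 7938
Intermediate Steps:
G = 162 (G = -6*(-27) = 162)
-144*(-54) + G = -144*(-54) + 162 = 7776 + 162 = 7938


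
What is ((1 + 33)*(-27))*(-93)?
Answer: 85374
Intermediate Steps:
((1 + 33)*(-27))*(-93) = (34*(-27))*(-93) = -918*(-93) = 85374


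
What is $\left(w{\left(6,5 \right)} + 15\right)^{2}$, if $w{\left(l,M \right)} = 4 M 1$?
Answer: $1225$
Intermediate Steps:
$w{\left(l,M \right)} = 4 M$
$\left(w{\left(6,5 \right)} + 15\right)^{2} = \left(4 \cdot 5 + 15\right)^{2} = \left(20 + 15\right)^{2} = 35^{2} = 1225$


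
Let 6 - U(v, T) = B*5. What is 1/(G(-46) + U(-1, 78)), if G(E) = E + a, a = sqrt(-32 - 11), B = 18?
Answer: -130/16943 - I*sqrt(43)/16943 ≈ -0.0076728 - 0.00038703*I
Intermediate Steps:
U(v, T) = -84 (U(v, T) = 6 - 18*5 = 6 - 1*90 = 6 - 90 = -84)
a = I*sqrt(43) (a = sqrt(-43) = I*sqrt(43) ≈ 6.5574*I)
G(E) = E + I*sqrt(43)
1/(G(-46) + U(-1, 78)) = 1/((-46 + I*sqrt(43)) - 84) = 1/(-130 + I*sqrt(43))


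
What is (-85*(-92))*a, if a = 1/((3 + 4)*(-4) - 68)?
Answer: -1955/24 ≈ -81.458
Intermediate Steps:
a = -1/96 (a = 1/(7*(-4) - 68) = 1/(-28 - 68) = 1/(-96) = -1/96 ≈ -0.010417)
(-85*(-92))*a = -85*(-92)*(-1/96) = 7820*(-1/96) = -1955/24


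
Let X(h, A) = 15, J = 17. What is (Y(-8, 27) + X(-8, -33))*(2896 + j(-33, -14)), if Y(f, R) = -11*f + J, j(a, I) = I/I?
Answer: 347640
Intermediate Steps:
j(a, I) = 1
Y(f, R) = 17 - 11*f (Y(f, R) = -11*f + 17 = 17 - 11*f)
(Y(-8, 27) + X(-8, -33))*(2896 + j(-33, -14)) = ((17 - 11*(-8)) + 15)*(2896 + 1) = ((17 + 88) + 15)*2897 = (105 + 15)*2897 = 120*2897 = 347640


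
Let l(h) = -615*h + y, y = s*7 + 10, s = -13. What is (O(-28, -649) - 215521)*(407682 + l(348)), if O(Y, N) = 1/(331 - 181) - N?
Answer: -2079756767073/50 ≈ -4.1595e+10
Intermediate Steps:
O(Y, N) = 1/150 - N
y = -81 (y = -13*7 + 10 = -91 + 10 = -81)
l(h) = -81 - 615*h (l(h) = -615*h - 81 = -81 - 615*h)
(O(-28, -649) - 215521)*(407682 + l(348)) = ((1/150 - 1*(-649)) - 215521)*(407682 + (-81 - 615*348)) = ((1/150 + 649) - 215521)*(407682 + (-81 - 214020)) = (97351/150 - 215521)*(407682 - 214101) = -32230799/150*193581 = -2079756767073/50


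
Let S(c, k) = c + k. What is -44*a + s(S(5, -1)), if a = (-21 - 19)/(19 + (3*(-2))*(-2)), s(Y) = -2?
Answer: 1698/31 ≈ 54.774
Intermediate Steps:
a = -40/31 (a = -40/(19 - 6*(-2)) = -40/(19 + 12) = -40/31 ≈ -1.2903)
-44*a + s(S(5, -1)) = -44*(-40/31) - 2 = 1760/31 - 2 = 1698/31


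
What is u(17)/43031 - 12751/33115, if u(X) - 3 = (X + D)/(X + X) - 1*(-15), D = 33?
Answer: -251803776/654716665 ≈ -0.38460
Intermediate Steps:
u(X) = 18 + (33 + X)/(2*X) (u(X) = 3 + ((X + 33)/(X + X) - 1*(-15)) = 3 + ((33 + X)/((2*X)) + 15) = 3 + ((33 + X)*(1/(2*X)) + 15) = 3 + ((33 + X)/(2*X) + 15) = 3 + (15 + (33 + X)/(2*X)) = 18 + (33 + X)/(2*X))
u(17)/43031 - 12751/33115 = ((½)*(33 + 37*17)/17)/43031 - 12751/33115 = ((½)*(1/17)*(33 + 629))*(1/43031) - 12751*1/33115 = ((½)*(1/17)*662)*(1/43031) - 12751/33115 = (331/17)*(1/43031) - 12751/33115 = 331/731527 - 12751/33115 = -251803776/654716665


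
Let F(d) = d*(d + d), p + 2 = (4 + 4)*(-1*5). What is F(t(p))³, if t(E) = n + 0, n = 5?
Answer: 125000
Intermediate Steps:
p = -42 (p = -2 + (4 + 4)*(-1*5) = -2 + 8*(-5) = -2 - 40 = -42)
t(E) = 5 (t(E) = 5 + 0 = 5)
F(d) = 2*d² (F(d) = d*(2*d) = 2*d²)
F(t(p))³ = (2*5²)³ = (2*25)³ = 50³ = 125000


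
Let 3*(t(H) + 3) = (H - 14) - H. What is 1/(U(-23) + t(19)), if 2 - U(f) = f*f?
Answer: -3/1604 ≈ -0.0018703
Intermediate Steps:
U(f) = 2 - f**2 (U(f) = 2 - f*f = 2 - f**2)
t(H) = -23/3 (t(H) = -3 + ((H - 14) - H)/3 = -3 + ((-14 + H) - H)/3 = -3 + (1/3)*(-14) = -3 - 14/3 = -23/3)
1/(U(-23) + t(19)) = 1/((2 - 1*(-23)**2) - 23/3) = 1/((2 - 1*529) - 23/3) = 1/((2 - 529) - 23/3) = 1/(-527 - 23/3) = 1/(-1604/3) = -3/1604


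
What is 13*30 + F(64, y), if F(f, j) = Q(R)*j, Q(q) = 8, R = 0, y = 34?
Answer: 662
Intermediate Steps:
F(f, j) = 8*j
13*30 + F(64, y) = 13*30 + 8*34 = 390 + 272 = 662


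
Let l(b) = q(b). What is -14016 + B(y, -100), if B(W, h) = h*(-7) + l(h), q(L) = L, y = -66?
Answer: -13416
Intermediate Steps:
l(b) = b
B(W, h) = -6*h (B(W, h) = h*(-7) + h = -7*h + h = -6*h)
-14016 + B(y, -100) = -14016 - 6*(-100) = -14016 + 600 = -13416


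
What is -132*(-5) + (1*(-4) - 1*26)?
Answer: 630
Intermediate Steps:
-132*(-5) + (1*(-4) - 1*26) = 660 + (-4 - 26) = 660 - 30 = 630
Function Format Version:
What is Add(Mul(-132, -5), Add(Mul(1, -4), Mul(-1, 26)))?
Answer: 630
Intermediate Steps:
Add(Mul(-132, -5), Add(Mul(1, -4), Mul(-1, 26))) = Add(660, Add(-4, -26)) = Add(660, -30) = 630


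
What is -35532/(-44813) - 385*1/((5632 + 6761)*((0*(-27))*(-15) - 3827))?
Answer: 1685229339857/2125391456943 ≈ 0.79290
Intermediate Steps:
-35532/(-44813) - 385*1/((5632 + 6761)*((0*(-27))*(-15) - 3827)) = -35532*(-1/44813) - 385*1/(12393*(0*(-15) - 3827)) = 35532/44813 - 385*1/(12393*(0 - 3827)) = 35532/44813 - 385/(12393*(-3827)) = 35532/44813 - 385/(-47428011) = 35532/44813 - 385*(-1/47428011) = 35532/44813 + 385/47428011 = 1685229339857/2125391456943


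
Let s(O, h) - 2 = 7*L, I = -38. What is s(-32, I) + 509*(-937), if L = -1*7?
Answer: -476980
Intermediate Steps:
L = -7
s(O, h) = -47 (s(O, h) = 2 + 7*(-7) = 2 - 49 = -47)
s(-32, I) + 509*(-937) = -47 + 509*(-937) = -47 - 476933 = -476980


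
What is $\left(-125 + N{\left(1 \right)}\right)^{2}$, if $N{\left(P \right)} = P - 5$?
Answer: $16641$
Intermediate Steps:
$N{\left(P \right)} = -5 + P$ ($N{\left(P \right)} = P - 5 = -5 + P$)
$\left(-125 + N{\left(1 \right)}\right)^{2} = \left(-125 + \left(-5 + 1\right)\right)^{2} = \left(-125 - 4\right)^{2} = \left(-129\right)^{2} = 16641$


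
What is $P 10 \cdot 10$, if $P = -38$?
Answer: $-3800$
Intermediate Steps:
$P 10 \cdot 10 = \left(-38\right) 10 \cdot 10 = \left(-380\right) 10 = -3800$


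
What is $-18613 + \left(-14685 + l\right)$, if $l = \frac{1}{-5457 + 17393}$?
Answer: $- \frac{397444927}{11936} \approx -33298.0$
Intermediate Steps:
$l = \frac{1}{11936} \approx 8.378 \cdot 10^{-5}$
$-18613 + \left(-14685 + l\right) = -18613 + \left(-14685 + \frac{1}{11936}\right) = -18613 - \frac{175280159}{11936} = - \frac{397444927}{11936}$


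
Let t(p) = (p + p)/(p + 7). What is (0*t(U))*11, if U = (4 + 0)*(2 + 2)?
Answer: 0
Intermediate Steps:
U = 16 (U = 4*4 = 16)
t(p) = 2*p/(7 + p) (t(p) = (2*p)/(7 + p) = 2*p/(7 + p))
(0*t(U))*11 = (0*(2*16/(7 + 16)))*11 = (0*(2*16/23))*11 = (0*(2*16*(1/23)))*11 = (0*(32/23))*11 = 0*11 = 0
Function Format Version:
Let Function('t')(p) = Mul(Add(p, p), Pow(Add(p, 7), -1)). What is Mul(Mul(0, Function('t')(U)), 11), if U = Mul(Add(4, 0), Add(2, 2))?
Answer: 0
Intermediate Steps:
U = 16 (U = Mul(4, 4) = 16)
Function('t')(p) = Mul(2, p, Pow(Add(7, p), -1)) (Function('t')(p) = Mul(Mul(2, p), Pow(Add(7, p), -1)) = Mul(2, p, Pow(Add(7, p), -1)))
Mul(Mul(0, Function('t')(U)), 11) = Mul(Mul(0, Mul(2, 16, Pow(Add(7, 16), -1))), 11) = Mul(Mul(0, Mul(2, 16, Pow(23, -1))), 11) = Mul(Mul(0, Mul(2, 16, Rational(1, 23))), 11) = Mul(Mul(0, Rational(32, 23)), 11) = Mul(0, 11) = 0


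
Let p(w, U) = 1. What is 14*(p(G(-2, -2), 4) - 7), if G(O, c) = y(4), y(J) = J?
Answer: -84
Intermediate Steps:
G(O, c) = 4
14*(p(G(-2, -2), 4) - 7) = 14*(1 - 7) = 14*(-6) = -84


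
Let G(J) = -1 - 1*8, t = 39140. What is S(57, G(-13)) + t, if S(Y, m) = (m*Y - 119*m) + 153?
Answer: 39851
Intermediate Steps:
G(J) = -9 (G(J) = -1 - 8 = -9)
S(Y, m) = 153 - 119*m + Y*m (S(Y, m) = (Y*m - 119*m) + 153 = (-119*m + Y*m) + 153 = 153 - 119*m + Y*m)
S(57, G(-13)) + t = (153 - 119*(-9) + 57*(-9)) + 39140 = (153 + 1071 - 513) + 39140 = 711 + 39140 = 39851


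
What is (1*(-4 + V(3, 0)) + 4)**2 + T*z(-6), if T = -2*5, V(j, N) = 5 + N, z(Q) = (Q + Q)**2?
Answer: -1415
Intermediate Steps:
z(Q) = 4*Q**2 (z(Q) = (2*Q)**2 = 4*Q**2)
T = -10
(1*(-4 + V(3, 0)) + 4)**2 + T*z(-6) = (1*(-4 + (5 + 0)) + 4)**2 - 40*(-6)**2 = (1*(-4 + 5) + 4)**2 - 40*36 = (1*1 + 4)**2 - 10*144 = (1 + 4)**2 - 1440 = 5**2 - 1440 = 25 - 1440 = -1415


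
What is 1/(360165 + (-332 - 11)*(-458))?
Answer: 1/517259 ≈ 1.9333e-6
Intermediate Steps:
1/(360165 + (-332 - 11)*(-458)) = 1/(360165 - 343*(-458)) = 1/(360165 + 157094) = 1/517259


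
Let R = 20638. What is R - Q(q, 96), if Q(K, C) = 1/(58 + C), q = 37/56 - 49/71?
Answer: 3178251/154 ≈ 20638.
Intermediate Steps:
q = -117/3976 (q = 37*(1/56) - 49*1/71 = 37/56 - 49/71 = -117/3976 ≈ -0.029427)
R - Q(q, 96) = 20638 - 1/(58 + 96) = 20638 - 1/154 = 3178251/154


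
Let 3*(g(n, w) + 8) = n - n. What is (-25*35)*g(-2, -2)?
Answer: 7000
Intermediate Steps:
g(n, w) = -8 (g(n, w) = -8 + (n - n)/3 = -8 + (⅓)*0 = -8 + 0 = -8)
(-25*35)*g(-2, -2) = -25*35*(-8) = -875*(-8) = 7000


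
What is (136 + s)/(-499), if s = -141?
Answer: 5/499 ≈ 0.010020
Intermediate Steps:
(136 + s)/(-499) = (136 - 141)/(-499) = -5*(-1/499) = 5/499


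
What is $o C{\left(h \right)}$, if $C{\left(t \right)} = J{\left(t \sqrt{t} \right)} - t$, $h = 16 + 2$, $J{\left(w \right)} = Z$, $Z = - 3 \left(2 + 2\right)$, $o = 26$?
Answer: $-780$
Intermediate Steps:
$Z = -12$ ($Z = \left(-3\right) 4 = -12$)
$J{\left(w \right)} = -12$
$h = 18$
$C{\left(t \right)} = -12 - t$
$o C{\left(h \right)} = 26 \left(-12 - 18\right) = 26 \left(-30\right) = -780$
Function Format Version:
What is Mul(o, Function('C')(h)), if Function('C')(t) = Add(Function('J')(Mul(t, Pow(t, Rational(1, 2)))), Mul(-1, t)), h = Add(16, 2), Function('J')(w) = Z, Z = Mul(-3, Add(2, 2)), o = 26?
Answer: -780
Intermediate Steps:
Z = -12 (Z = Mul(-3, 4) = -12)
Function('J')(w) = -12
h = 18
Function('C')(t) = Add(-12, Mul(-1, t))
Mul(o, Function('C')(h)) = Mul(26, Add(-12, Mul(-1, 18))) = Mul(26, Add(-12, -18)) = Mul(26, -30) = -780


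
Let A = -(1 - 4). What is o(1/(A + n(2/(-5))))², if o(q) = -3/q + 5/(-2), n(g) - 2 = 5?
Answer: 4225/4 ≈ 1056.3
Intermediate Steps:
A = 3 (A = -1*(-3) = 3)
n(g) = 7 (n(g) = 2 + 5 = 7)
o(q) = -5/2 - 3/q (o(q) = -3/q + 5*(-½) = -3/q - 5/2 = -5/2 - 3/q)
o(1/(A + n(2/(-5))))² = (-5/2 - 3/(1/(3 + 7)))² = (-5/2 - 3/(1/10))² = (-5/2 - 3/⅒)² = (-5/2 - 3*10)² = (-5/2 - 30)² = (-65/2)² = 4225/4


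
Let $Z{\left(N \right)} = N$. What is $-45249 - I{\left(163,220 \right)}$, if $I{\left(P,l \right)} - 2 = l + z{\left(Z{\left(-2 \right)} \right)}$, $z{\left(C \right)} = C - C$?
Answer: $-45471$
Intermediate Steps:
$z{\left(C \right)} = 0$
$I{\left(P,l \right)} = 2 + l$ ($I{\left(P,l \right)} = 2 + \left(l + 0\right) = 2 + l$)
$-45249 - I{\left(163,220 \right)} = -45249 - \left(2 + 220\right) = -45249 - 222 = -45471$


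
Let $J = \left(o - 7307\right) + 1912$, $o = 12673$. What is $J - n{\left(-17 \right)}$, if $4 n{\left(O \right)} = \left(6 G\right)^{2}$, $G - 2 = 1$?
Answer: $7197$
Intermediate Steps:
$G = 3$ ($G = 2 + 1 = 3$)
$n{\left(O \right)} = 81$ ($n{\left(O \right)} = \frac{\left(6 \cdot 3\right)^{2}}{4} = \frac{18^{2}}{4} = \frac{1}{4} \cdot 324 = 81$)
$J = 7278$ ($J = \left(12673 - 7307\right) + 1912 = 5366 + 1912 = 7278$)
$J - n{\left(-17 \right)} = 7278 - 81 = 7197$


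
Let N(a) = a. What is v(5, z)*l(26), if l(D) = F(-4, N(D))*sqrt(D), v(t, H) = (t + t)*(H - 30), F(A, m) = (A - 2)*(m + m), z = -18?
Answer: 149760*sqrt(26) ≈ 7.6363e+5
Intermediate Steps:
F(A, m) = 2*m*(-2 + A) (F(A, m) = (-2 + A)*(2*m) = 2*m*(-2 + A))
v(t, H) = 2*t*(-30 + H) (v(t, H) = (2*t)*(-30 + H) = 2*t*(-30 + H))
l(D) = -12*D**(3/2) (l(D) = (2*D*(-2 - 4))*sqrt(D) = (2*D*(-6))*sqrt(D) = (-12*D)*sqrt(D) = -12*D**(3/2))
v(5, z)*l(26) = (2*5*(-30 - 18))*(-312*sqrt(26)) = (2*5*(-48))*(-312*sqrt(26)) = -(-149760)*sqrt(26) = 149760*sqrt(26)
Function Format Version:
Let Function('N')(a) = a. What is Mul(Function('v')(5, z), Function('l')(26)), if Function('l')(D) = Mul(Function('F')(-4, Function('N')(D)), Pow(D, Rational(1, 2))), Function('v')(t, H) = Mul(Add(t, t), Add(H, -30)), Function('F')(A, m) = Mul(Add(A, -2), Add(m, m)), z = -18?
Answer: Mul(149760, Pow(26, Rational(1, 2))) ≈ 7.6363e+5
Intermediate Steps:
Function('F')(A, m) = Mul(2, m, Add(-2, A)) (Function('F')(A, m) = Mul(Add(-2, A), Mul(2, m)) = Mul(2, m, Add(-2, A)))
Function('v')(t, H) = Mul(2, t, Add(-30, H)) (Function('v')(t, H) = Mul(Mul(2, t), Add(-30, H)) = Mul(2, t, Add(-30, H)))
Function('l')(D) = Mul(-12, Pow(D, Rational(3, 2))) (Function('l')(D) = Mul(Mul(2, D, Add(-2, -4)), Pow(D, Rational(1, 2))) = Mul(Mul(2, D, -6), Pow(D, Rational(1, 2))) = Mul(Mul(-12, D), Pow(D, Rational(1, 2))) = Mul(-12, Pow(D, Rational(3, 2))))
Mul(Function('v')(5, z), Function('l')(26)) = Mul(Mul(2, 5, Add(-30, -18)), Mul(-12, Pow(26, Rational(3, 2)))) = Mul(Mul(2, 5, -48), Mul(-12, Mul(26, Pow(26, Rational(1, 2))))) = Mul(-480, Mul(-312, Pow(26, Rational(1, 2)))) = Mul(149760, Pow(26, Rational(1, 2)))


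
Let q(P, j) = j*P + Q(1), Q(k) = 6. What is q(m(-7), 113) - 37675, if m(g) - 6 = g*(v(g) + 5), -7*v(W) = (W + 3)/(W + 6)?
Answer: -40494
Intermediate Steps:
v(W) = -(3 + W)/(7*(6 + W)) (v(W) = -(W + 3)/(7*(W + 6)) = -(3 + W)/(7*(6 + W)))
m(g) = 6 + g*(5 + (-3 - g)/(7*(6 + g))) (m(g) = 6 + g*((-3 - g)/(7*(6 + g)) + 5) = 6 + g*(5 + (-3 - g)/(7*(6 + g))))
q(P, j) = 6 + P*j (q(P, j) = j*P + 6 = P*j + 6 = 6 + P*j)
q(m(-7), 113) - 37675 = (6 + ((252 + 34*(-7)**2 + 249*(-7))/(7*(6 - 7)))*113) - 37675 = (6 + ((1/7)*(252 + 34*49 - 1743)/(-1))*113) - 37675 = (6 + ((1/7)*(-1)*(252 + 1666 - 1743))*113) - 37675 = (6 + ((1/7)*(-1)*175)*113) - 37675 = (6 - 25*113) - 37675 = (6 - 2825) - 37675 = -2819 - 37675 = -40494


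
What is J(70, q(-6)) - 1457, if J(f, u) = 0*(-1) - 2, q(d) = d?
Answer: -1459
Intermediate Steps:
J(f, u) = -2 (J(f, u) = 0 - 2 = -2)
J(70, q(-6)) - 1457 = -2 - 1457 = -1459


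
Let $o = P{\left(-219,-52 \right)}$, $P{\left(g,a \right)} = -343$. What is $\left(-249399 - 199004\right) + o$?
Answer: $-448746$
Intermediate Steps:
$o = -343$
$\left(-249399 - 199004\right) + o = \left(-249399 - 199004\right) - 343 = -448403 - 343 = -448746$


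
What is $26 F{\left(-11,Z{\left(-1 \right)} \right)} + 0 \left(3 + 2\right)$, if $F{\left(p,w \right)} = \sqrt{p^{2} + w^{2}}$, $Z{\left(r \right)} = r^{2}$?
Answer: $26 \sqrt{122} \approx 287.18$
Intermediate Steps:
$26 F{\left(-11,Z{\left(-1 \right)} \right)} + 0 \left(3 + 2\right) = 26 \sqrt{\left(-11\right)^{2} + \left(\left(-1\right)^{2}\right)^{2}} + 0 \left(3 + 2\right) = 26 \sqrt{121 + 1^{2}} + 0 \cdot 5 = 26 \sqrt{121 + 1} + 0 = 26 \sqrt{122} + 0 = 26 \sqrt{122}$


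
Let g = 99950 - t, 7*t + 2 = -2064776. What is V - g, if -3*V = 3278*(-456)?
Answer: 723364/7 ≈ 1.0334e+5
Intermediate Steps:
t = -2064778/7 (t = -2/7 + (1/7)*(-2064776) = -2/7 - 294968 = -2064778/7 ≈ -2.9497e+5)
V = 498256 (V = -3278*(-456)/3 = -1/3*(-1494768) = 498256)
g = 2764428/7 (g = 99950 - 1*(-2064778/7) = 99950 + 2064778/7 = 2764428/7 ≈ 3.9492e+5)
V - g = 498256 - 1*2764428/7 = 498256 - 2764428/7 = 723364/7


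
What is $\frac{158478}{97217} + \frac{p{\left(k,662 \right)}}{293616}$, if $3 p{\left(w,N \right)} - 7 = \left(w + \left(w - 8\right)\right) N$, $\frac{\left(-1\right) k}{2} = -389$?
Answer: $\frac{239221358255}{85633400016} \approx 2.7936$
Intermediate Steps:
$k = 778$ ($k = \left(-2\right) \left(-389\right) = 778$)
$p{\left(w,N \right)} = \frac{7}{3} + \frac{N \left(-8 + 2 w\right)}{3}$ ($p{\left(w,N \right)} = \frac{7}{3} + \frac{\left(w + \left(w - 8\right)\right) N}{3} = \frac{7}{3} + \frac{\left(w + \left(-8 + w\right)\right) N}{3} = \frac{7}{3} + \frac{\left(-8 + 2 w\right) N}{3} = \frac{7}{3} + \frac{N \left(-8 + 2 w\right)}{3}$)
$\frac{158478}{97217} + \frac{p{\left(k,662 \right)}}{293616} = \frac{158478}{97217} + \frac{\frac{7}{3} - \frac{5296}{3} + \frac{2}{3} \cdot 662 \cdot 778}{293616} = 158478 \cdot \frac{1}{97217} + \left(\frac{7}{3} - \frac{5296}{3} + \frac{1030072}{3}\right) \frac{1}{293616} = \frac{158478}{97217} + \frac{1024783}{3} \cdot \frac{1}{293616} = \frac{158478}{97217} + \frac{1024783}{880848} = \frac{239221358255}{85633400016}$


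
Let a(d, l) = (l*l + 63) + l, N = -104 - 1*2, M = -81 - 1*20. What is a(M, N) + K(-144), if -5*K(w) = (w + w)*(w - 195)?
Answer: -41667/5 ≈ -8333.4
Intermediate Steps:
K(w) = -2*w*(-195 + w)/5 (K(w) = -(w + w)*(w - 195)/5 = -2*w*(-195 + w)/5)
M = -101 (M = -81 - 20 = -101)
N = -106 (N = -104 - 2 = -106)
a(d, l) = 63 + l + l² (a(d, l) = (l² + 63) + l = (63 + l²) + l = 63 + l + l²)
a(M, N) + K(-144) = (63 - 106 + (-106)²) + (⅖)*(-144)*(195 - 1*(-144)) = (63 - 106 + 11236) + (⅖)*(-144)*(195 + 144) = 11193 + (⅖)*(-144)*339 = 11193 - 97632/5 = -41667/5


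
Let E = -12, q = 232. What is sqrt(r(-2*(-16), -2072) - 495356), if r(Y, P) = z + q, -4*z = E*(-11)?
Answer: I*sqrt(495157) ≈ 703.67*I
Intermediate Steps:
z = -33 (z = -(-3)*(-11) = -1/4*132 = -33)
r(Y, P) = 199 (r(Y, P) = -33 + 232 = 199)
sqrt(r(-2*(-16), -2072) - 495356) = sqrt(199 - 495356) = sqrt(-495157) = I*sqrt(495157)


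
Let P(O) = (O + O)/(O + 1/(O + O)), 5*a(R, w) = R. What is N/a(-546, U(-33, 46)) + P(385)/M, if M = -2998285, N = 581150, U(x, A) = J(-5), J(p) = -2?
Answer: -86092005254926655/16176971474937 ≈ -5321.9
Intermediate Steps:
U(x, A) = -2
a(R, w) = R/5
P(O) = 2*O/(O + 1/(2*O)) (P(O) = (2*O)/(O + 1/(2*O)) = 2*O/(O + 1/(2*O)))
N/a(-546, U(-33, 46)) + P(385)/M = 581150/(((⅕)*(-546))) + (4*385²/(1 + 2*385²))/(-2998285) = 581150/(-546/5) + (4*148225/(1 + 2*148225))*(-1/2998285) = 581150*(-5/546) + (4*148225/(1 + 296450))*(-1/2998285) = -1452875/273 + (4*148225/296451)*(-1/2998285) = -1452875/273 + (4*148225*(1/296451))*(-1/2998285) = -1452875/273 + (592900/296451)*(-1/2998285) = -1452875/273 - 118580/177768917307 = -86092005254926655/16176971474937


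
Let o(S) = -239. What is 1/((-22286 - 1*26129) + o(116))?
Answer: -1/48654 ≈ -2.0553e-5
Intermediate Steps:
1/((-22286 - 1*26129) + o(116)) = 1/((-22286 - 1*26129) - 239) = 1/((-22286 - 26129) - 239) = 1/(-48415 - 239) = 1/(-48654) = -1/48654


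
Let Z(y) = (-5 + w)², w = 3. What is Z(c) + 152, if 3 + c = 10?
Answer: 156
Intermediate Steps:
c = 7 (c = -3 + 10 = 7)
Z(y) = 4 (Z(y) = (-5 + 3)² = (-2)² = 4)
Z(c) + 152 = 4 + 152 = 156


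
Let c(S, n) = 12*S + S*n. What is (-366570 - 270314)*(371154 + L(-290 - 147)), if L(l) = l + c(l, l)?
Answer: -354389006728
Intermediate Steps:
L(l) = l + l*(12 + l)
(-366570 - 270314)*(371154 + L(-290 - 147)) = (-366570 - 270314)*(371154 + (-290 - 147)*(13 + (-290 - 147))) = -636884*(371154 - 437*(13 - 437)) = -636884*(371154 - 437*(-424)) = -636884*(371154 + 185288) = -636884*556442 = -354389006728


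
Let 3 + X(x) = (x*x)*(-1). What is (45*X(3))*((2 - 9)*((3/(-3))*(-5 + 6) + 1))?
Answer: 0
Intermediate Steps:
X(x) = -3 - x**2 (X(x) = -3 + (x*x)*(-1) = -3 + x**2*(-1) = -3 - x**2)
(45*X(3))*((2 - 9)*((3/(-3))*(-5 + 6) + 1)) = (45*(-3 - 1*3**2))*((2 - 9)*((3/(-3))*(-5 + 6) + 1)) = (45*(-3 - 1*9))*(-7*((3*(-1/3))*1 + 1)) = (45*(-3 - 9))*(-7*(-1*1 + 1)) = (45*(-12))*(-7*(-1 + 1)) = -(-3780)*0 = -540*0 = 0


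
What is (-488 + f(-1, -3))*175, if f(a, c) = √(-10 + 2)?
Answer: -85400 + 350*I*√2 ≈ -85400.0 + 494.97*I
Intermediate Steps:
f(a, c) = 2*I*√2 (f(a, c) = √(-8) = 2*I*√2)
(-488 + f(-1, -3))*175 = (-488 + 2*I*√2)*175 = -85400 + 350*I*√2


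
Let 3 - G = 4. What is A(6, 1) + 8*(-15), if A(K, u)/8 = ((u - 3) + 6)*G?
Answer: -152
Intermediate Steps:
G = -1 (G = 3 - 1*4 = 3 - 4 = -1)
A(K, u) = -24 - 8*u (A(K, u) = 8*(((u - 3) + 6)*(-1)) = 8*(((-3 + u) + 6)*(-1)) = 8*((3 + u)*(-1)) = 8*(-3 - u) = -24 - 8*u)
A(6, 1) + 8*(-15) = (-24 - 8*1) + 8*(-15) = (-24 - 8) - 120 = -32 - 120 = -152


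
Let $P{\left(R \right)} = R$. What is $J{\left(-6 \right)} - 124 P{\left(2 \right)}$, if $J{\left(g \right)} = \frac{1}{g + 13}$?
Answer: $- \frac{1735}{7} \approx -247.86$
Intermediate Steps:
$J{\left(g \right)} = \frac{1}{13 + g}$
$J{\left(-6 \right)} - 124 P{\left(2 \right)} = \frac{1}{13 - 6} - 248 = \frac{1}{7} - 248 = - \frac{1735}{7}$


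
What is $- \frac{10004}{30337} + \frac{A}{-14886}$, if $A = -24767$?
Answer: $\frac{602436935}{451596582} \approx 1.334$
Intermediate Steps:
$- \frac{10004}{30337} + \frac{A}{-14886} = - \frac{10004}{30337} - \frac{24767}{-14886} = \left(-10004\right) \frac{1}{30337} - - \frac{24767}{14886} = - \frac{10004}{30337} + \frac{24767}{14886} = \frac{602436935}{451596582}$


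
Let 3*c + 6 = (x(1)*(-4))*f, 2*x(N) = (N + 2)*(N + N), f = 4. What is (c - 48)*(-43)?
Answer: 2838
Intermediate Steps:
x(N) = N*(2 + N) (x(N) = ((N + 2)*(N + N))/2 = ((2 + N)*(2*N))/2 = (2*N*(2 + N))/2 = N*(2 + N))
c = -18 (c = -2 + (((1*(2 + 1))*(-4))*4)/3 = -2 + (((1*3)*(-4))*4)/3 = -2 + ((3*(-4))*4)/3 = -2 + (-12*4)/3 = -2 + (1/3)*(-48) = -2 - 16 = -18)
(c - 48)*(-43) = (-18 - 48)*(-43) = -66*(-43) = 2838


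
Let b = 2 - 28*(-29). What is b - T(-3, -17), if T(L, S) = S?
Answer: 831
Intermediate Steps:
b = 814 (b = 2 + 812 = 814)
b - T(-3, -17) = 814 - 1*(-17) = 814 + 17 = 831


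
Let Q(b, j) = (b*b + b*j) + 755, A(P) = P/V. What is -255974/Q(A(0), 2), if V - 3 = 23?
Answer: -255974/755 ≈ -339.04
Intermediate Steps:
V = 26 (V = 3 + 23 = 26)
A(P) = P/26
Q(b, j) = 755 + b² + b*j (Q(b, j) = (b² + b*j) + 755 = 755 + b² + b*j)
-255974/Q(A(0), 2) = -255974/(755 + ((1/26)*0)² + ((1/26)*0)*2) = -255974/(755 + 0² + 0*2) = -255974/(755 + 0 + 0) = -255974/755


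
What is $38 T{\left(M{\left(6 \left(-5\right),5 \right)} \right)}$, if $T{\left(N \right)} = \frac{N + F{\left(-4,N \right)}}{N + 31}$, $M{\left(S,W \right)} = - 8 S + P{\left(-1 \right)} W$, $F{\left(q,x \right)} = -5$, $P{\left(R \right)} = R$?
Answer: $\frac{230}{7} \approx 32.857$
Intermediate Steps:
$M{\left(S,W \right)} = - W - 8 S$ ($M{\left(S,W \right)} = - 8 S - W = - W - 8 S$)
$T{\left(N \right)} = \frac{-5 + N}{31 + N}$ ($T{\left(N \right)} = \frac{N - 5}{N + 31} = \frac{-5 + N}{31 + N}$)
$38 T{\left(M{\left(6 \left(-5\right),5 \right)} \right)} = 38 \frac{-5 - \left(5 + 8 \cdot 6 \left(-5\right)\right)}{31 - \left(5 + 8 \cdot 6 \left(-5\right)\right)} = 38 \frac{-5 - -235}{31 - -235} = 38 \frac{-5 + \left(-5 + 240\right)}{31 + \left(-5 + 240\right)} = 38 \frac{-5 + 235}{31 + 235} = 38 \cdot \frac{1}{266} \cdot 230 = 38 \cdot \frac{115}{133} = \frac{230}{7}$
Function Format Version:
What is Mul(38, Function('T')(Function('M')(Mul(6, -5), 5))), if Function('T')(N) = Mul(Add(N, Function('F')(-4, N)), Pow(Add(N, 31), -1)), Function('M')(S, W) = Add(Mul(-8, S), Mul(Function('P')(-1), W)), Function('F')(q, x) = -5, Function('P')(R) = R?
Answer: Rational(230, 7) ≈ 32.857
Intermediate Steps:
Function('M')(S, W) = Add(Mul(-1, W), Mul(-8, S)) (Function('M')(S, W) = Add(Mul(-8, S), Mul(-1, W)) = Add(Mul(-1, W), Mul(-8, S)))
Function('T')(N) = Mul(Pow(Add(31, N), -1), Add(-5, N)) (Function('T')(N) = Mul(Add(N, -5), Pow(Add(N, 31), -1)) = Mul(Add(-5, N), Pow(Add(31, N), -1)) = Mul(Pow(Add(31, N), -1), Add(-5, N)))
Mul(38, Function('T')(Function('M')(Mul(6, -5), 5))) = Mul(38, Mul(Pow(Add(31, Add(Mul(-1, 5), Mul(-8, Mul(6, -5)))), -1), Add(-5, Add(Mul(-1, 5), Mul(-8, Mul(6, -5)))))) = Mul(38, Mul(Pow(Add(31, Add(-5, Mul(-8, -30))), -1), Add(-5, Add(-5, Mul(-8, -30))))) = Mul(38, Mul(Pow(Add(31, Add(-5, 240)), -1), Add(-5, Add(-5, 240)))) = Mul(38, Mul(Pow(Add(31, 235), -1), Add(-5, 235))) = Mul(38, Mul(Pow(266, -1), 230)) = Mul(38, Mul(Rational(1, 266), 230)) = Mul(38, Rational(115, 133)) = Rational(230, 7)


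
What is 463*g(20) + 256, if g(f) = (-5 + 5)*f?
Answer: 256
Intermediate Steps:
g(f) = 0 (g(f) = 0*f = 0)
463*g(20) + 256 = 463*0 + 256 = 0 + 256 = 256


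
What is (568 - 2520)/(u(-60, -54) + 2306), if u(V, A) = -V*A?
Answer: 976/467 ≈ 2.0899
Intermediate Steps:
u(V, A) = -A*V
(568 - 2520)/(u(-60, -54) + 2306) = (568 - 2520)/(-1*(-54)*(-60) + 2306) = -1952/(-3240 + 2306) = -1952/(-934) = -1952*(-1/934) = 976/467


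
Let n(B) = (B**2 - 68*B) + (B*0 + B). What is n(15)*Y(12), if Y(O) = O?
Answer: -9360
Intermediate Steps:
n(B) = B**2 - 67*B (n(B) = (B**2 - 68*B) + (0 + B) = (B**2 - 68*B) + B = B**2 - 67*B)
n(15)*Y(12) = (15*(-67 + 15))*12 = (15*(-52))*12 = -780*12 = -9360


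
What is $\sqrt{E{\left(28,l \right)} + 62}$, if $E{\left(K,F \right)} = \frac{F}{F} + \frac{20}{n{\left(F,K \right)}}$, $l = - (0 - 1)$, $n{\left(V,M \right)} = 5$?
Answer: $\sqrt{67} \approx 8.1853$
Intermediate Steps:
$l = 1$ ($l = \left(-1\right) \left(-1\right) = 1$)
$E{\left(K,F \right)} = 5$ ($E{\left(K,F \right)} = \frac{F}{F} + \frac{20}{5} = 1 + 20 \cdot \frac{1}{5} = 1 + 4 = 5$)
$\sqrt{E{\left(28,l \right)} + 62} = \sqrt{5 + 62} = \sqrt{67}$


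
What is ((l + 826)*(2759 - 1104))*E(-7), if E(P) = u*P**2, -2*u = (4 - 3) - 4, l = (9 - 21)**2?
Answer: 117993225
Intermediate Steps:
l = 144 (l = (-12)**2 = 144)
u = 3/2 (u = -((4 - 3) - 4)/2 = -(1 - 4)/2 = -1/2*(-3) = 3/2 ≈ 1.5000)
E(P) = 3*P**2/2
((l + 826)*(2759 - 1104))*E(-7) = ((144 + 826)*(2759 - 1104))*((3/2)*(-7)**2) = (970*1655)*((3/2)*49) = 1605350*(147/2) = 117993225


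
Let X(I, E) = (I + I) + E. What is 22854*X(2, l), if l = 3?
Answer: 159978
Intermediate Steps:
X(I, E) = E + 2*I (X(I, E) = 2*I + E = E + 2*I)
22854*X(2, l) = 22854*(3 + 2*2) = 22854*(3 + 4) = 22854*7 = 159978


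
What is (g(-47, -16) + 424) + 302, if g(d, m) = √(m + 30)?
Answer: 726 + √14 ≈ 729.74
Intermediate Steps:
g(d, m) = √(30 + m)
(g(-47, -16) + 424) + 302 = (√(30 - 16) + 424) + 302 = (√14 + 424) + 302 = (424 + √14) + 302 = 726 + √14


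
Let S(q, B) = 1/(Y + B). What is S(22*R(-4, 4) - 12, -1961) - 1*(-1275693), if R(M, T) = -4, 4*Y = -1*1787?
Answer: 12286199279/9631 ≈ 1.2757e+6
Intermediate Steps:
Y = -1787/4 (Y = (-1*1787)/4 = (1/4)*(-1787) = -1787/4 ≈ -446.75)
S(q, B) = 1/(-1787/4 + B)
S(22*R(-4, 4) - 12, -1961) - 1*(-1275693) = 4/(-1787 + 4*(-1961)) - 1*(-1275693) = 4/(-1787 - 7844) + 1275693 = 4/(-9631) + 1275693 = 4*(-1/9631) + 1275693 = -4/9631 + 1275693 = 12286199279/9631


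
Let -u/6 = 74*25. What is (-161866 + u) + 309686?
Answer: 136720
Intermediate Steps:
u = -11100 (u = -444*25 = -6*1850 = -11100)
(-161866 + u) + 309686 = (-161866 - 11100) + 309686 = -172966 + 309686 = 136720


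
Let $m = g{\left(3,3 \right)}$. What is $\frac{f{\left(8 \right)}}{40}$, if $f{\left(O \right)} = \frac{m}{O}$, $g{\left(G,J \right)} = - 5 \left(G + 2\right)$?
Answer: $- \frac{5}{64} \approx -0.078125$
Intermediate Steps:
$g{\left(G,J \right)} = -10 - 5 G$ ($g{\left(G,J \right)} = - 5 \left(2 + G\right) = -10 - 5 G$)
$m = -25$ ($m = -10 - 15 = -25$)
$f{\left(O \right)} = - \frac{25}{O}$
$\frac{f{\left(8 \right)}}{40} = \frac{\left(-25\right) \frac{1}{8}}{40} = \left(-25\right) \frac{1}{8} \cdot \frac{1}{40} = \left(- \frac{25}{8}\right) \frac{1}{40} = - \frac{5}{64}$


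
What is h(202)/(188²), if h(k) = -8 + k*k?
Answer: 217/188 ≈ 1.1543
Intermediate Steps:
h(k) = -8 + k²
h(202)/(188²) = (-8 + 202²)/(188²) = (-8 + 40804)/35344 = 40796*(1/35344) = 217/188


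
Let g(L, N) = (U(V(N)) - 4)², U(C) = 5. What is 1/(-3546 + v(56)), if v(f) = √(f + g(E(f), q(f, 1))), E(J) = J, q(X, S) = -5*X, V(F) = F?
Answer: -1182/4191353 - √57/12574059 ≈ -0.00028261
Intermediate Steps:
g(L, N) = 1 (g(L, N) = (5 - 4)² = 1² = 1)
v(f) = √(1 + f) (v(f) = √(f + 1) = √(1 + f))
1/(-3546 + v(56)) = 1/(-3546 + √(1 + 56)) = 1/(-3546 + √57)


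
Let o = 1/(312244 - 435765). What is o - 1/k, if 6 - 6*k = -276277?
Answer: -1017409/34126752443 ≈ -2.9813e-5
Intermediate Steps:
k = 276283/6 (k = 1 - 1/6*(-276277) = 1 + 276277/6 = 276283/6 ≈ 46047.)
o = -1/123521 (o = 1/(-123521) = -1/123521 ≈ -8.0958e-6)
o - 1/k = -1/123521 - 1/276283/6 = -1/123521 - 1*6/276283 = -1/123521 - 6/276283 = -1017409/34126752443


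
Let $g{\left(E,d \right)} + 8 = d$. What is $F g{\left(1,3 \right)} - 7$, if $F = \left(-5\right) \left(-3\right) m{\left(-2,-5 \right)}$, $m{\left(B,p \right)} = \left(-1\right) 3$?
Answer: $218$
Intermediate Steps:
$m{\left(B,p \right)} = -3$
$g{\left(E,d \right)} = -8 + d$
$F = -45$ ($F = \left(-5\right) \left(-3\right) \left(-3\right) = 15 \left(-3\right) = -45$)
$F g{\left(1,3 \right)} - 7 = - 45 \left(-8 + 3\right) - 7 = \left(-45\right) \left(-5\right) - 7 = 225 - 7 = 218$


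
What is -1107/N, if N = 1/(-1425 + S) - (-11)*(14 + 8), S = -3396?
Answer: -5336847/1166681 ≈ -4.5744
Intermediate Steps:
N = 1166681/4821 (N = 1/(-1425 - 3396) - (-11)*(14 + 8) = 1/(-4821) - (-11)*22 = -1/4821 - 1*(-242) = -1/4821 + 242 = 1166681/4821 ≈ 242.00)
-1107/N = -1107/1166681/4821 = -1107*4821/1166681 = -5336847/1166681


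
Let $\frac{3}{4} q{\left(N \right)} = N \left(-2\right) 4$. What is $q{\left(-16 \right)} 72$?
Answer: $12288$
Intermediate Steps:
$q{\left(N \right)} = - \frac{32 N}{3}$ ($q{\left(N \right)} = \frac{4 N \left(-2\right) 4}{3} = \frac{4 - 2 N 4}{3} = \frac{4 \left(- 8 N\right)}{3} = - \frac{32 N}{3}$)
$q{\left(-16 \right)} 72 = \left(- \frac{32}{3}\right) \left(-16\right) 72 = \frac{512}{3} \cdot 72 = 12288$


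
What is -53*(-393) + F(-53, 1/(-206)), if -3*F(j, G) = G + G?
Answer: 6436162/309 ≈ 20829.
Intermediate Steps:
F(j, G) = -2*G/3 (F(j, G) = -(G + G)/3 = -2*G/3)
-53*(-393) + F(-53, 1/(-206)) = -53*(-393) - ⅔/(-206) = 20829 - ⅔*(-1/206) = 20829 + 1/309 = 6436162/309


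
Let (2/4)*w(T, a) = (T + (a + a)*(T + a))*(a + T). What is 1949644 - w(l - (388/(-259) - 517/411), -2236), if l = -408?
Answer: 707018352498597155474/11331389601 ≈ 6.2395e+10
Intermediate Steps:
w(T, a) = 2*(T + a)*(T + 2*a*(T + a)) (w(T, a) = 2*((T + (a + a)*(T + a))*(a + T)) = 2*((T + (2*a)*(T + a))*(T + a)) = 2*((T + 2*a*(T + a))*(T + a)) = 2*((T + a)*(T + 2*a*(T + a))) = 2*(T + a)*(T + 2*a*(T + a)))
1949644 - w(l - (388/(-259) - 517/411), -2236) = 1949644 - (2*(-408 - (388/(-259) - 517/411))² + 4*(-2236)³ + 2*(-408 - (388/(-259) - 517/411))*(-2236) + 4*(-2236)*(-408 - (388/(-259) - 517/411))² + 8*(-408 - (388/(-259) - 517/411))*(-2236)²) = 1949644 - (2*(-408 - (388*(-1/259) - 517*1/411))² + 4*(-11179320256) + 2*(-408 - (388*(-1/259) - 517*1/411))*(-2236) + 4*(-2236)*(-408 - (388*(-1/259) - 517*1/411))² + 8*(-408 - (388*(-1/259) - 517*1/411))*4999696) = 1949644 - (2*(-408 - (-388/259 - 517/411))² - 44717281024 + 2*(-408 - (-388/259 - 517/411))*(-2236) + 4*(-2236)*(-408 - (-388/259 - 517/411))² + 8*(-408 - (-388/259 - 517/411))*4999696) = 1949644 - (2*(-408 - 1*(-293371/106449))² - 44717281024 + 2*(-408 - 1*(-293371/106449))*(-2236) + 4*(-2236)*(-408 - 1*(-293371/106449))² + 8*(-408 - 1*(-293371/106449))*4999696) = 1949644 - (2*(-408 + 293371/106449)² - 44717281024 + 2*(-408 + 293371/106449)*(-2236) + 4*(-2236)*(-408 + 293371/106449)² + 8*(-408 + 293371/106449)*4999696) = 1949644 - (2*(-43137821/106449)² - 44717281024 + 2*(-43137821/106449)*(-2236) + 4*(-2236)*(-43137821/106449)² + 8*(-43137821/106449)*4999696) = 1949644 - (2*(1860871600628041/11331389601) - 44717281024 + 192912335512/106449 + 4*(-2236)*(1860871600628041/11331389601) - 1725407928819328/106449) = 1949644 - (3721743201256082/11331389601 - 44717281024 + 192912335512/106449 - 16643635596017198704/11331389601 - 1725407928819328/106449) = 1949644 - 1*(-706996260322849903430/11331389601) = 1949644 + 706996260322849903430/11331389601 = 707018352498597155474/11331389601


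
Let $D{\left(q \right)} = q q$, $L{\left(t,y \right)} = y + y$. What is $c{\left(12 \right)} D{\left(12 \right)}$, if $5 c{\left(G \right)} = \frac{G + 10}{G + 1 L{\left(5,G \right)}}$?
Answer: $\frac{88}{5} \approx 17.6$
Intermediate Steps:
$L{\left(t,y \right)} = 2 y$
$D{\left(q \right)} = q^{2}$
$c{\left(G \right)} = \frac{10 + G}{15 G}$ ($c{\left(G \right)} = \frac{\left(G + 10\right) \frac{1}{G + 1 \cdot 2 G}}{5} = \frac{\left(10 + G\right) \frac{1}{G + 2 G}}{5} = \frac{\left(10 + G\right) \frac{1}{3 G}}{5} = \frac{\frac{1}{3} \frac{1}{G} \left(10 + G\right)}{5} = \frac{10 + G}{15 G}$)
$c{\left(12 \right)} D{\left(12 \right)} = \frac{10 + 12}{15 \cdot 12} \cdot 12^{2} = \frac{1}{15} \cdot \frac{1}{12} \cdot 22 \cdot 144 = \frac{11}{90} \cdot 144 = \frac{88}{5}$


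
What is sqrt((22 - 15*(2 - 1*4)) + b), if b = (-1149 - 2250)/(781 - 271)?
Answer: sqrt(1310190)/170 ≈ 6.7331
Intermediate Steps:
b = -1133/170 (b = -3399/510 = -3399*1/510 = -1133/170 ≈ -6.6647)
sqrt((22 - 15*(2 - 1*4)) + b) = sqrt((22 - 15*(2 - 1*4)) - 1133/170) = sqrt((22 - 15*(2 - 4)) - 1133/170) = sqrt((22 - 15*(-2)) - 1133/170) = sqrt((22 + 30) - 1133/170) = sqrt(52 - 1133/170) = sqrt(7707/170) = sqrt(1310190)/170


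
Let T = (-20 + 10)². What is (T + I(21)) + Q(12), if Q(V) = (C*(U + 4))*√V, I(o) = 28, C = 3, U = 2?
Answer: 128 + 36*√3 ≈ 190.35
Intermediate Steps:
T = 100 (T = (-10)² = 100)
Q(V) = 18*√V (Q(V) = (3*(2 + 4))*√V = (3*6)*√V = 18*√V)
(T + I(21)) + Q(12) = (100 + 28) + 18*√12 = 128 + 18*(2*√3) = 128 + 36*√3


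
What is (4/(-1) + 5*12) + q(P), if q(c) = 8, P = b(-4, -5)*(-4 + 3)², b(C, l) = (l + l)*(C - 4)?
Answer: 64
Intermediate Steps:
b(C, l) = 2*l*(-4 + C) (b(C, l) = (2*l)*(-4 + C) = 2*l*(-4 + C))
P = 80 (P = (2*(-5)*(-4 - 4))*(-4 + 3)² = (2*(-5)*(-8))*(-1)² = 80*1 = 80)
(4/(-1) + 5*12) + q(P) = (4/(-1) + 5*12) + 8 = (4*(-1) + 60) + 8 = (-4 + 60) + 8 = 56 + 8 = 64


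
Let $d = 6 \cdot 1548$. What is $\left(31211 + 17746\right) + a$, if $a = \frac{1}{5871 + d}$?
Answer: $\frac{742139164}{15159} \approx 48957.0$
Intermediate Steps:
$d = 9288$
$a = \frac{1}{15159}$ ($a = \frac{1}{5871 + 9288} = \frac{1}{15159} \approx 6.5967 \cdot 10^{-5}$)
$\left(31211 + 17746\right) + a = \left(31211 + 17746\right) + \frac{1}{15159} = 48957 + \frac{1}{15159} = \frac{742139164}{15159}$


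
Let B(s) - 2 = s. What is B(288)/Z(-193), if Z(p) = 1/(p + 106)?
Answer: -25230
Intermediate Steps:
B(s) = 2 + s
Z(p) = 1/(106 + p)
B(288)/Z(-193) = (2 + 288)/(1/(106 - 193)) = 290/(1/(-87)) = 290/(-1/87) = 290*(-87) = -25230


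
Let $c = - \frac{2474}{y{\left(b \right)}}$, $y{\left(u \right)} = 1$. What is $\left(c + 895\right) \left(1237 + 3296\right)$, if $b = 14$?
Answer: $-7157607$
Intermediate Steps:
$c = -2474$ ($c = - \frac{2474}{1} = \left(-2474\right) 1 = -2474$)
$\left(c + 895\right) \left(1237 + 3296\right) = \left(-2474 + 895\right) \left(1237 + 3296\right) = \left(-1579\right) 4533 = -7157607$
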